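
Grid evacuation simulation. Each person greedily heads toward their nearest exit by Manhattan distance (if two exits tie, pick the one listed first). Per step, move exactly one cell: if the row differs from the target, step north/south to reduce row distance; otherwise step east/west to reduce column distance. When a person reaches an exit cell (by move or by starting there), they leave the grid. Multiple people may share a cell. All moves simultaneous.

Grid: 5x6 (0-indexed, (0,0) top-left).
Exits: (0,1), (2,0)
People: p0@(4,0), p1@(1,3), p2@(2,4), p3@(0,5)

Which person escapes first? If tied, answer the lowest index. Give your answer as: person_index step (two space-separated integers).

Answer: 0 2

Derivation:
Step 1: p0:(4,0)->(3,0) | p1:(1,3)->(0,3) | p2:(2,4)->(2,3) | p3:(0,5)->(0,4)
Step 2: p0:(3,0)->(2,0)->EXIT | p1:(0,3)->(0,2) | p2:(2,3)->(2,2) | p3:(0,4)->(0,3)
Step 3: p0:escaped | p1:(0,2)->(0,1)->EXIT | p2:(2,2)->(2,1) | p3:(0,3)->(0,2)
Step 4: p0:escaped | p1:escaped | p2:(2,1)->(2,0)->EXIT | p3:(0,2)->(0,1)->EXIT
Exit steps: [2, 3, 4, 4]
First to escape: p0 at step 2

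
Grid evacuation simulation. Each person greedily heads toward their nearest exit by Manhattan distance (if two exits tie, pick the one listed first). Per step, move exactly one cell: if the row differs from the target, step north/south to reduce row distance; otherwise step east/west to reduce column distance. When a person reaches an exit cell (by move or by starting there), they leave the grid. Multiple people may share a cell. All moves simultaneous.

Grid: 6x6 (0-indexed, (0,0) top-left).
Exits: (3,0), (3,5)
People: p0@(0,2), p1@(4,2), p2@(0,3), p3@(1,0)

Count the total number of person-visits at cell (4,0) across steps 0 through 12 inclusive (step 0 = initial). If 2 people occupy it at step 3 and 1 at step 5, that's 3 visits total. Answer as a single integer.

Answer: 0

Derivation:
Step 0: p0@(0,2) p1@(4,2) p2@(0,3) p3@(1,0) -> at (4,0): 0 [-], cum=0
Step 1: p0@(1,2) p1@(3,2) p2@(1,3) p3@(2,0) -> at (4,0): 0 [-], cum=0
Step 2: p0@(2,2) p1@(3,1) p2@(2,3) p3@ESC -> at (4,0): 0 [-], cum=0
Step 3: p0@(3,2) p1@ESC p2@(3,3) p3@ESC -> at (4,0): 0 [-], cum=0
Step 4: p0@(3,1) p1@ESC p2@(3,4) p3@ESC -> at (4,0): 0 [-], cum=0
Step 5: p0@ESC p1@ESC p2@ESC p3@ESC -> at (4,0): 0 [-], cum=0
Total visits = 0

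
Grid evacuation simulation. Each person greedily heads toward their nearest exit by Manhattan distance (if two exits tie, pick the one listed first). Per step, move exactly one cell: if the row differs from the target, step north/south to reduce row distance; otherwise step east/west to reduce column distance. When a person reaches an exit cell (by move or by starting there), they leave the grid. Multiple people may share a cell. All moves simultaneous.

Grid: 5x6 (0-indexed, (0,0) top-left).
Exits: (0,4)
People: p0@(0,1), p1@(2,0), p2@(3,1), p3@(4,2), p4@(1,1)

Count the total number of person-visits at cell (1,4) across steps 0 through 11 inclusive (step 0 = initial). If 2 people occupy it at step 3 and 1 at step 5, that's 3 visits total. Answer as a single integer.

Answer: 0

Derivation:
Step 0: p0@(0,1) p1@(2,0) p2@(3,1) p3@(4,2) p4@(1,1) -> at (1,4): 0 [-], cum=0
Step 1: p0@(0,2) p1@(1,0) p2@(2,1) p3@(3,2) p4@(0,1) -> at (1,4): 0 [-], cum=0
Step 2: p0@(0,3) p1@(0,0) p2@(1,1) p3@(2,2) p4@(0,2) -> at (1,4): 0 [-], cum=0
Step 3: p0@ESC p1@(0,1) p2@(0,1) p3@(1,2) p4@(0,3) -> at (1,4): 0 [-], cum=0
Step 4: p0@ESC p1@(0,2) p2@(0,2) p3@(0,2) p4@ESC -> at (1,4): 0 [-], cum=0
Step 5: p0@ESC p1@(0,3) p2@(0,3) p3@(0,3) p4@ESC -> at (1,4): 0 [-], cum=0
Step 6: p0@ESC p1@ESC p2@ESC p3@ESC p4@ESC -> at (1,4): 0 [-], cum=0
Total visits = 0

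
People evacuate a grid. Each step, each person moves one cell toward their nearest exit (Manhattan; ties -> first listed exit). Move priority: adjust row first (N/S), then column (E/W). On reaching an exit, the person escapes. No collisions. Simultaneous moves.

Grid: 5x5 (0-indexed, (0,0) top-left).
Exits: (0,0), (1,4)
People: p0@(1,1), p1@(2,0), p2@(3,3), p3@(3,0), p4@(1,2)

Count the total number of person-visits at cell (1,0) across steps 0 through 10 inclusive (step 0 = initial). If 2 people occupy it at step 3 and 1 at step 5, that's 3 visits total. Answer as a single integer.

Step 0: p0@(1,1) p1@(2,0) p2@(3,3) p3@(3,0) p4@(1,2) -> at (1,0): 0 [-], cum=0
Step 1: p0@(0,1) p1@(1,0) p2@(2,3) p3@(2,0) p4@(1,3) -> at (1,0): 1 [p1], cum=1
Step 2: p0@ESC p1@ESC p2@(1,3) p3@(1,0) p4@ESC -> at (1,0): 1 [p3], cum=2
Step 3: p0@ESC p1@ESC p2@ESC p3@ESC p4@ESC -> at (1,0): 0 [-], cum=2
Total visits = 2

Answer: 2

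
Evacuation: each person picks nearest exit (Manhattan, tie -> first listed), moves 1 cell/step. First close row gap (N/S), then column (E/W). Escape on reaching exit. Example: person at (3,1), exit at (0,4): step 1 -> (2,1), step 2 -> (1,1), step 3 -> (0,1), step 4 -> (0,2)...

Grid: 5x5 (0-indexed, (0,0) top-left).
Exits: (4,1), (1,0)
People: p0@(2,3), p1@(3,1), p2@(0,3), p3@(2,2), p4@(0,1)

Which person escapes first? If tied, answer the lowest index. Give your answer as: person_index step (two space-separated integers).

Answer: 1 1

Derivation:
Step 1: p0:(2,3)->(3,3) | p1:(3,1)->(4,1)->EXIT | p2:(0,3)->(1,3) | p3:(2,2)->(3,2) | p4:(0,1)->(1,1)
Step 2: p0:(3,3)->(4,3) | p1:escaped | p2:(1,3)->(1,2) | p3:(3,2)->(4,2) | p4:(1,1)->(1,0)->EXIT
Step 3: p0:(4,3)->(4,2) | p1:escaped | p2:(1,2)->(1,1) | p3:(4,2)->(4,1)->EXIT | p4:escaped
Step 4: p0:(4,2)->(4,1)->EXIT | p1:escaped | p2:(1,1)->(1,0)->EXIT | p3:escaped | p4:escaped
Exit steps: [4, 1, 4, 3, 2]
First to escape: p1 at step 1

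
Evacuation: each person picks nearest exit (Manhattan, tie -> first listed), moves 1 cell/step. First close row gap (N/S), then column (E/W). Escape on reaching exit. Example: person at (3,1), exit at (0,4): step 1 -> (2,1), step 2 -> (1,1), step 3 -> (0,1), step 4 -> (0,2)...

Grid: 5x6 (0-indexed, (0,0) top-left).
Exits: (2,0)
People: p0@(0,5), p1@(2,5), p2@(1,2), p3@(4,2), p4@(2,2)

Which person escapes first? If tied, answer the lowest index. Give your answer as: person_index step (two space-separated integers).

Answer: 4 2

Derivation:
Step 1: p0:(0,5)->(1,5) | p1:(2,5)->(2,4) | p2:(1,2)->(2,2) | p3:(4,2)->(3,2) | p4:(2,2)->(2,1)
Step 2: p0:(1,5)->(2,5) | p1:(2,4)->(2,3) | p2:(2,2)->(2,1) | p3:(3,2)->(2,2) | p4:(2,1)->(2,0)->EXIT
Step 3: p0:(2,5)->(2,4) | p1:(2,3)->(2,2) | p2:(2,1)->(2,0)->EXIT | p3:(2,2)->(2,1) | p4:escaped
Step 4: p0:(2,4)->(2,3) | p1:(2,2)->(2,1) | p2:escaped | p3:(2,1)->(2,0)->EXIT | p4:escaped
Step 5: p0:(2,3)->(2,2) | p1:(2,1)->(2,0)->EXIT | p2:escaped | p3:escaped | p4:escaped
Step 6: p0:(2,2)->(2,1) | p1:escaped | p2:escaped | p3:escaped | p4:escaped
Step 7: p0:(2,1)->(2,0)->EXIT | p1:escaped | p2:escaped | p3:escaped | p4:escaped
Exit steps: [7, 5, 3, 4, 2]
First to escape: p4 at step 2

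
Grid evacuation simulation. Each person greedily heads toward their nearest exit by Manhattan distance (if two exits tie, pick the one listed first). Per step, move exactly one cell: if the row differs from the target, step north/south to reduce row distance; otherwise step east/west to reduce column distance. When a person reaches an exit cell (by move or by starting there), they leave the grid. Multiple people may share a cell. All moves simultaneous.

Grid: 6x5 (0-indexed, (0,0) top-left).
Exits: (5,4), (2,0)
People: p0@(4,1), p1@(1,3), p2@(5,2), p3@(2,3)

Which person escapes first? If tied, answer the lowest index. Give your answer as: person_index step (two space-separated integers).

Step 1: p0:(4,1)->(3,1) | p1:(1,3)->(2,3) | p2:(5,2)->(5,3) | p3:(2,3)->(2,2)
Step 2: p0:(3,1)->(2,1) | p1:(2,3)->(2,2) | p2:(5,3)->(5,4)->EXIT | p3:(2,2)->(2,1)
Step 3: p0:(2,1)->(2,0)->EXIT | p1:(2,2)->(2,1) | p2:escaped | p3:(2,1)->(2,0)->EXIT
Step 4: p0:escaped | p1:(2,1)->(2,0)->EXIT | p2:escaped | p3:escaped
Exit steps: [3, 4, 2, 3]
First to escape: p2 at step 2

Answer: 2 2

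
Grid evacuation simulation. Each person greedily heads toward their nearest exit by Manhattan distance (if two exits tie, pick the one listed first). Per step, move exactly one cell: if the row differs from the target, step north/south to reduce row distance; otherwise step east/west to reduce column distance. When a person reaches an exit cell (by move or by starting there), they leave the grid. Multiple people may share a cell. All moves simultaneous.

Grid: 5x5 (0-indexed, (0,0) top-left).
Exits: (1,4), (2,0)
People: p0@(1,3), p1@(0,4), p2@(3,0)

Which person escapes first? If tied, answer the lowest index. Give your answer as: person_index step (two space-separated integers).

Answer: 0 1

Derivation:
Step 1: p0:(1,3)->(1,4)->EXIT | p1:(0,4)->(1,4)->EXIT | p2:(3,0)->(2,0)->EXIT
Exit steps: [1, 1, 1]
First to escape: p0 at step 1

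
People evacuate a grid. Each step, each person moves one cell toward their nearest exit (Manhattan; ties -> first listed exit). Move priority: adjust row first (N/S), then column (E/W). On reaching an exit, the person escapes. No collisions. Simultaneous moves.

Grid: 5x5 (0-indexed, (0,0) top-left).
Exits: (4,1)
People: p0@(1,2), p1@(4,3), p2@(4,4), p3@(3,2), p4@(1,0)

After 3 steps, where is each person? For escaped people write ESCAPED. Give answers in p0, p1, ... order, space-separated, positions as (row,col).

Step 1: p0:(1,2)->(2,2) | p1:(4,3)->(4,2) | p2:(4,4)->(4,3) | p3:(3,2)->(4,2) | p4:(1,0)->(2,0)
Step 2: p0:(2,2)->(3,2) | p1:(4,2)->(4,1)->EXIT | p2:(4,3)->(4,2) | p3:(4,2)->(4,1)->EXIT | p4:(2,0)->(3,0)
Step 3: p0:(3,2)->(4,2) | p1:escaped | p2:(4,2)->(4,1)->EXIT | p3:escaped | p4:(3,0)->(4,0)

(4,2) ESCAPED ESCAPED ESCAPED (4,0)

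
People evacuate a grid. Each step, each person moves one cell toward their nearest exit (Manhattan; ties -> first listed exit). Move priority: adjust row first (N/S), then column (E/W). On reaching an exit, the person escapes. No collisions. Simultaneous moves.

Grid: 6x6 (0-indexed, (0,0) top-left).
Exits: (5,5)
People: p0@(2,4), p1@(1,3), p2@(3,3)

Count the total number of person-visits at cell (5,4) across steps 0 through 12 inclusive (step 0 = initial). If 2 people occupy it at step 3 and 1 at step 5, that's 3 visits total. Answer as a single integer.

Step 0: p0@(2,4) p1@(1,3) p2@(3,3) -> at (5,4): 0 [-], cum=0
Step 1: p0@(3,4) p1@(2,3) p2@(4,3) -> at (5,4): 0 [-], cum=0
Step 2: p0@(4,4) p1@(3,3) p2@(5,3) -> at (5,4): 0 [-], cum=0
Step 3: p0@(5,4) p1@(4,3) p2@(5,4) -> at (5,4): 2 [p0,p2], cum=2
Step 4: p0@ESC p1@(5,3) p2@ESC -> at (5,4): 0 [-], cum=2
Step 5: p0@ESC p1@(5,4) p2@ESC -> at (5,4): 1 [p1], cum=3
Step 6: p0@ESC p1@ESC p2@ESC -> at (5,4): 0 [-], cum=3
Total visits = 3

Answer: 3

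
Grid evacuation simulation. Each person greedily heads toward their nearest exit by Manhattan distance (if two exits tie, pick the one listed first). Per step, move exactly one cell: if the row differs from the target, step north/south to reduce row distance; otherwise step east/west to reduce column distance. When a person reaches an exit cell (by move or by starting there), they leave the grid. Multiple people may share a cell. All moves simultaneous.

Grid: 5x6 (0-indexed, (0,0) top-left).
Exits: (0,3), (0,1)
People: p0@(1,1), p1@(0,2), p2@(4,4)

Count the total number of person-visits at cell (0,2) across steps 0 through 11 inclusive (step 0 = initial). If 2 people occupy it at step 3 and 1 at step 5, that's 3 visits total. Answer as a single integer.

Step 0: p0@(1,1) p1@(0,2) p2@(4,4) -> at (0,2): 1 [p1], cum=1
Step 1: p0@ESC p1@ESC p2@(3,4) -> at (0,2): 0 [-], cum=1
Step 2: p0@ESC p1@ESC p2@(2,4) -> at (0,2): 0 [-], cum=1
Step 3: p0@ESC p1@ESC p2@(1,4) -> at (0,2): 0 [-], cum=1
Step 4: p0@ESC p1@ESC p2@(0,4) -> at (0,2): 0 [-], cum=1
Step 5: p0@ESC p1@ESC p2@ESC -> at (0,2): 0 [-], cum=1
Total visits = 1

Answer: 1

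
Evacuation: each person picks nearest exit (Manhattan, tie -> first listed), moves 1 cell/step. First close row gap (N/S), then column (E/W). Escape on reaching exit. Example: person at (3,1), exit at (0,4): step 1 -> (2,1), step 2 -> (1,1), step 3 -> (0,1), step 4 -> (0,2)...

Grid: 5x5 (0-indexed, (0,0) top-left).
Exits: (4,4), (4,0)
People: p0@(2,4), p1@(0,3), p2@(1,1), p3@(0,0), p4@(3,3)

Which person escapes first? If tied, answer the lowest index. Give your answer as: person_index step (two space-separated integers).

Step 1: p0:(2,4)->(3,4) | p1:(0,3)->(1,3) | p2:(1,1)->(2,1) | p3:(0,0)->(1,0) | p4:(3,3)->(4,3)
Step 2: p0:(3,4)->(4,4)->EXIT | p1:(1,3)->(2,3) | p2:(2,1)->(3,1) | p3:(1,0)->(2,0) | p4:(4,3)->(4,4)->EXIT
Step 3: p0:escaped | p1:(2,3)->(3,3) | p2:(3,1)->(4,1) | p3:(2,0)->(3,0) | p4:escaped
Step 4: p0:escaped | p1:(3,3)->(4,3) | p2:(4,1)->(4,0)->EXIT | p3:(3,0)->(4,0)->EXIT | p4:escaped
Step 5: p0:escaped | p1:(4,3)->(4,4)->EXIT | p2:escaped | p3:escaped | p4:escaped
Exit steps: [2, 5, 4, 4, 2]
First to escape: p0 at step 2

Answer: 0 2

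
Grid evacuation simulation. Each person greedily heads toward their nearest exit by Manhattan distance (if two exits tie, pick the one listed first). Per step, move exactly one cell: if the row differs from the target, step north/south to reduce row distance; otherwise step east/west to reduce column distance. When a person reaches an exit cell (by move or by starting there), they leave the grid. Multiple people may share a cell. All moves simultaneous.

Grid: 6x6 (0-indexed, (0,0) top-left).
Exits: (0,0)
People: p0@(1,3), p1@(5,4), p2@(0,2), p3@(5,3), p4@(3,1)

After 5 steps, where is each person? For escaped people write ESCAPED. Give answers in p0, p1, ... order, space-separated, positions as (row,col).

Step 1: p0:(1,3)->(0,3) | p1:(5,4)->(4,4) | p2:(0,2)->(0,1) | p3:(5,3)->(4,3) | p4:(3,1)->(2,1)
Step 2: p0:(0,3)->(0,2) | p1:(4,4)->(3,4) | p2:(0,1)->(0,0)->EXIT | p3:(4,3)->(3,3) | p4:(2,1)->(1,1)
Step 3: p0:(0,2)->(0,1) | p1:(3,4)->(2,4) | p2:escaped | p3:(3,3)->(2,3) | p4:(1,1)->(0,1)
Step 4: p0:(0,1)->(0,0)->EXIT | p1:(2,4)->(1,4) | p2:escaped | p3:(2,3)->(1,3) | p4:(0,1)->(0,0)->EXIT
Step 5: p0:escaped | p1:(1,4)->(0,4) | p2:escaped | p3:(1,3)->(0,3) | p4:escaped

ESCAPED (0,4) ESCAPED (0,3) ESCAPED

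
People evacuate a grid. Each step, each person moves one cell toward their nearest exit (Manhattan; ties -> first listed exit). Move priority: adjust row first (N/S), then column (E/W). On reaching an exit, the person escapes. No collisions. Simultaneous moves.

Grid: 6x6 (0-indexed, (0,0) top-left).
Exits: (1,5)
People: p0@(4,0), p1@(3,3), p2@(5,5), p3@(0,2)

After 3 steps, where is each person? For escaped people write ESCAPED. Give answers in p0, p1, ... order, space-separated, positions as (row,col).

Step 1: p0:(4,0)->(3,0) | p1:(3,3)->(2,3) | p2:(5,5)->(4,5) | p3:(0,2)->(1,2)
Step 2: p0:(3,0)->(2,0) | p1:(2,3)->(1,3) | p2:(4,5)->(3,5) | p3:(1,2)->(1,3)
Step 3: p0:(2,0)->(1,0) | p1:(1,3)->(1,4) | p2:(3,5)->(2,5) | p3:(1,3)->(1,4)

(1,0) (1,4) (2,5) (1,4)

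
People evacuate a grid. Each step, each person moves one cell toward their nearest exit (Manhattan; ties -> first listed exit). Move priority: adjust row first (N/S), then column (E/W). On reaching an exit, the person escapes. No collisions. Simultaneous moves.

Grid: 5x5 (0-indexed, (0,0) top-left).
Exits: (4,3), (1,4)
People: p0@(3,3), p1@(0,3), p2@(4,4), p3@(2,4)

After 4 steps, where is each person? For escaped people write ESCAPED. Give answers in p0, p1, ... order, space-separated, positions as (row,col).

Step 1: p0:(3,3)->(4,3)->EXIT | p1:(0,3)->(1,3) | p2:(4,4)->(4,3)->EXIT | p3:(2,4)->(1,4)->EXIT
Step 2: p0:escaped | p1:(1,3)->(1,4)->EXIT | p2:escaped | p3:escaped

ESCAPED ESCAPED ESCAPED ESCAPED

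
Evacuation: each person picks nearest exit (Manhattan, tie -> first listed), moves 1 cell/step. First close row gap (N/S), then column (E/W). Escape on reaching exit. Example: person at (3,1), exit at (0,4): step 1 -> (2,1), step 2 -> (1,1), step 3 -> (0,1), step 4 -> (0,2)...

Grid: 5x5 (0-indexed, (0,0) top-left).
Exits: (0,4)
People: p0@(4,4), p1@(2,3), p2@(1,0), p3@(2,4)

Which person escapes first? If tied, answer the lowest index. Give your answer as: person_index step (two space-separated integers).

Step 1: p0:(4,4)->(3,4) | p1:(2,3)->(1,3) | p2:(1,0)->(0,0) | p3:(2,4)->(1,4)
Step 2: p0:(3,4)->(2,4) | p1:(1,3)->(0,3) | p2:(0,0)->(0,1) | p3:(1,4)->(0,4)->EXIT
Step 3: p0:(2,4)->(1,4) | p1:(0,3)->(0,4)->EXIT | p2:(0,1)->(0,2) | p3:escaped
Step 4: p0:(1,4)->(0,4)->EXIT | p1:escaped | p2:(0,2)->(0,3) | p3:escaped
Step 5: p0:escaped | p1:escaped | p2:(0,3)->(0,4)->EXIT | p3:escaped
Exit steps: [4, 3, 5, 2]
First to escape: p3 at step 2

Answer: 3 2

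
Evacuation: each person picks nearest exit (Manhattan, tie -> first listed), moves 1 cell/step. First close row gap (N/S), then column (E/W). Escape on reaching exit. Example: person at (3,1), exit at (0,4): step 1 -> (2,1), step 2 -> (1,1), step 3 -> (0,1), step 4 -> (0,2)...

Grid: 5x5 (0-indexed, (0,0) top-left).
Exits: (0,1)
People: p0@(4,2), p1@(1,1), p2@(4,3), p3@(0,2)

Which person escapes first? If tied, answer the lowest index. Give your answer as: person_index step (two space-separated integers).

Answer: 1 1

Derivation:
Step 1: p0:(4,2)->(3,2) | p1:(1,1)->(0,1)->EXIT | p2:(4,3)->(3,3) | p3:(0,2)->(0,1)->EXIT
Step 2: p0:(3,2)->(2,2) | p1:escaped | p2:(3,3)->(2,3) | p3:escaped
Step 3: p0:(2,2)->(1,2) | p1:escaped | p2:(2,3)->(1,3) | p3:escaped
Step 4: p0:(1,2)->(0,2) | p1:escaped | p2:(1,3)->(0,3) | p3:escaped
Step 5: p0:(0,2)->(0,1)->EXIT | p1:escaped | p2:(0,3)->(0,2) | p3:escaped
Step 6: p0:escaped | p1:escaped | p2:(0,2)->(0,1)->EXIT | p3:escaped
Exit steps: [5, 1, 6, 1]
First to escape: p1 at step 1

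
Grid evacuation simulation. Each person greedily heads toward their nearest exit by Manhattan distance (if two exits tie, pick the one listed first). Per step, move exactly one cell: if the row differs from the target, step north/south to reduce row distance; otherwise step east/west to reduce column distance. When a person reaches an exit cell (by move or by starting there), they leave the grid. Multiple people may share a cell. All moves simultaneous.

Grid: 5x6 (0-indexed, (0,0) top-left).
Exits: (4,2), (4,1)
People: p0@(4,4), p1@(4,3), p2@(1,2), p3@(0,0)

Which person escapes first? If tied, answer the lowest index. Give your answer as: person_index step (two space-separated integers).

Answer: 1 1

Derivation:
Step 1: p0:(4,4)->(4,3) | p1:(4,3)->(4,2)->EXIT | p2:(1,2)->(2,2) | p3:(0,0)->(1,0)
Step 2: p0:(4,3)->(4,2)->EXIT | p1:escaped | p2:(2,2)->(3,2) | p3:(1,0)->(2,0)
Step 3: p0:escaped | p1:escaped | p2:(3,2)->(4,2)->EXIT | p3:(2,0)->(3,0)
Step 4: p0:escaped | p1:escaped | p2:escaped | p3:(3,0)->(4,0)
Step 5: p0:escaped | p1:escaped | p2:escaped | p3:(4,0)->(4,1)->EXIT
Exit steps: [2, 1, 3, 5]
First to escape: p1 at step 1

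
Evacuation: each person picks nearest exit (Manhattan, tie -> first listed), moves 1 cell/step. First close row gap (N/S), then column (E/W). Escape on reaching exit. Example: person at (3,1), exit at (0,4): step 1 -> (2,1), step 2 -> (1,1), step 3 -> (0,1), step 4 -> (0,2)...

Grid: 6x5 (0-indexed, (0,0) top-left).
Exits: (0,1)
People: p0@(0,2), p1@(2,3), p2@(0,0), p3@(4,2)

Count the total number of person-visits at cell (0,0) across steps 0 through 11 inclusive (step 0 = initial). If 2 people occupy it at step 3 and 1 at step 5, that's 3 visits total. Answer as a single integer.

Step 0: p0@(0,2) p1@(2,3) p2@(0,0) p3@(4,2) -> at (0,0): 1 [p2], cum=1
Step 1: p0@ESC p1@(1,3) p2@ESC p3@(3,2) -> at (0,0): 0 [-], cum=1
Step 2: p0@ESC p1@(0,3) p2@ESC p3@(2,2) -> at (0,0): 0 [-], cum=1
Step 3: p0@ESC p1@(0,2) p2@ESC p3@(1,2) -> at (0,0): 0 [-], cum=1
Step 4: p0@ESC p1@ESC p2@ESC p3@(0,2) -> at (0,0): 0 [-], cum=1
Step 5: p0@ESC p1@ESC p2@ESC p3@ESC -> at (0,0): 0 [-], cum=1
Total visits = 1

Answer: 1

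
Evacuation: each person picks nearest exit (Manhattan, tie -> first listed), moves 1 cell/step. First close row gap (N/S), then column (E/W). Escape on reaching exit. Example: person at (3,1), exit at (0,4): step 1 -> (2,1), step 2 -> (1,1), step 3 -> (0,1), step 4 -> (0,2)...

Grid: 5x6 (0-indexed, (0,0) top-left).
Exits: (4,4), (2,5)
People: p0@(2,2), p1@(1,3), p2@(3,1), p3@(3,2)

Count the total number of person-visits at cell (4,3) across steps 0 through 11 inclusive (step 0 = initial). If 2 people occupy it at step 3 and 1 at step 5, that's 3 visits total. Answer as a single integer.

Answer: 2

Derivation:
Step 0: p0@(2,2) p1@(1,3) p2@(3,1) p3@(3,2) -> at (4,3): 0 [-], cum=0
Step 1: p0@(2,3) p1@(2,3) p2@(4,1) p3@(4,2) -> at (4,3): 0 [-], cum=0
Step 2: p0@(2,4) p1@(2,4) p2@(4,2) p3@(4,3) -> at (4,3): 1 [p3], cum=1
Step 3: p0@ESC p1@ESC p2@(4,3) p3@ESC -> at (4,3): 1 [p2], cum=2
Step 4: p0@ESC p1@ESC p2@ESC p3@ESC -> at (4,3): 0 [-], cum=2
Total visits = 2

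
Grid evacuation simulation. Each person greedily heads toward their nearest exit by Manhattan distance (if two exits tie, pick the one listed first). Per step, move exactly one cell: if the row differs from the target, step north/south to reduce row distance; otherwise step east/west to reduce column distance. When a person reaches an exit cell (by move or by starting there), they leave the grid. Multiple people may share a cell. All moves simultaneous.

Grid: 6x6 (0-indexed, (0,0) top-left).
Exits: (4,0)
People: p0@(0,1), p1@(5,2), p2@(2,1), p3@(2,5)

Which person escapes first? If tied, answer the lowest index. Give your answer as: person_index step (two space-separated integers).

Step 1: p0:(0,1)->(1,1) | p1:(5,2)->(4,2) | p2:(2,1)->(3,1) | p3:(2,5)->(3,5)
Step 2: p0:(1,1)->(2,1) | p1:(4,2)->(4,1) | p2:(3,1)->(4,1) | p3:(3,5)->(4,5)
Step 3: p0:(2,1)->(3,1) | p1:(4,1)->(4,0)->EXIT | p2:(4,1)->(4,0)->EXIT | p3:(4,5)->(4,4)
Step 4: p0:(3,1)->(4,1) | p1:escaped | p2:escaped | p3:(4,4)->(4,3)
Step 5: p0:(4,1)->(4,0)->EXIT | p1:escaped | p2:escaped | p3:(4,3)->(4,2)
Step 6: p0:escaped | p1:escaped | p2:escaped | p3:(4,2)->(4,1)
Step 7: p0:escaped | p1:escaped | p2:escaped | p3:(4,1)->(4,0)->EXIT
Exit steps: [5, 3, 3, 7]
First to escape: p1 at step 3

Answer: 1 3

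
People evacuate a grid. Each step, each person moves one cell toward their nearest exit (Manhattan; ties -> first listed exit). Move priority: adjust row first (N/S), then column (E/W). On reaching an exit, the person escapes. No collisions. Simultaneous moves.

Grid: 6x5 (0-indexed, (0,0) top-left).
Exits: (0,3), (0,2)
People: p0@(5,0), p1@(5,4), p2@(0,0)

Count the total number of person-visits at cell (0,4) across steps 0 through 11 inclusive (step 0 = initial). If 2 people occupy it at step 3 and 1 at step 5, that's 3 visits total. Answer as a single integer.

Answer: 1

Derivation:
Step 0: p0@(5,0) p1@(5,4) p2@(0,0) -> at (0,4): 0 [-], cum=0
Step 1: p0@(4,0) p1@(4,4) p2@(0,1) -> at (0,4): 0 [-], cum=0
Step 2: p0@(3,0) p1@(3,4) p2@ESC -> at (0,4): 0 [-], cum=0
Step 3: p0@(2,0) p1@(2,4) p2@ESC -> at (0,4): 0 [-], cum=0
Step 4: p0@(1,0) p1@(1,4) p2@ESC -> at (0,4): 0 [-], cum=0
Step 5: p0@(0,0) p1@(0,4) p2@ESC -> at (0,4): 1 [p1], cum=1
Step 6: p0@(0,1) p1@ESC p2@ESC -> at (0,4): 0 [-], cum=1
Step 7: p0@ESC p1@ESC p2@ESC -> at (0,4): 0 [-], cum=1
Total visits = 1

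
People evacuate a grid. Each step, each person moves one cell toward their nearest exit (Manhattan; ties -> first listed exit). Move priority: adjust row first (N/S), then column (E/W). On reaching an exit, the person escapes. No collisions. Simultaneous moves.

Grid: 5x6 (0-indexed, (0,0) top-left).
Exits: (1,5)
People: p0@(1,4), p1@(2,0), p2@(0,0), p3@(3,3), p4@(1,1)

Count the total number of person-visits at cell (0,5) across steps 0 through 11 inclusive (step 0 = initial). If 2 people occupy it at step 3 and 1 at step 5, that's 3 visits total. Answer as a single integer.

Answer: 0

Derivation:
Step 0: p0@(1,4) p1@(2,0) p2@(0,0) p3@(3,3) p4@(1,1) -> at (0,5): 0 [-], cum=0
Step 1: p0@ESC p1@(1,0) p2@(1,0) p3@(2,3) p4@(1,2) -> at (0,5): 0 [-], cum=0
Step 2: p0@ESC p1@(1,1) p2@(1,1) p3@(1,3) p4@(1,3) -> at (0,5): 0 [-], cum=0
Step 3: p0@ESC p1@(1,2) p2@(1,2) p3@(1,4) p4@(1,4) -> at (0,5): 0 [-], cum=0
Step 4: p0@ESC p1@(1,3) p2@(1,3) p3@ESC p4@ESC -> at (0,5): 0 [-], cum=0
Step 5: p0@ESC p1@(1,4) p2@(1,4) p3@ESC p4@ESC -> at (0,5): 0 [-], cum=0
Step 6: p0@ESC p1@ESC p2@ESC p3@ESC p4@ESC -> at (0,5): 0 [-], cum=0
Total visits = 0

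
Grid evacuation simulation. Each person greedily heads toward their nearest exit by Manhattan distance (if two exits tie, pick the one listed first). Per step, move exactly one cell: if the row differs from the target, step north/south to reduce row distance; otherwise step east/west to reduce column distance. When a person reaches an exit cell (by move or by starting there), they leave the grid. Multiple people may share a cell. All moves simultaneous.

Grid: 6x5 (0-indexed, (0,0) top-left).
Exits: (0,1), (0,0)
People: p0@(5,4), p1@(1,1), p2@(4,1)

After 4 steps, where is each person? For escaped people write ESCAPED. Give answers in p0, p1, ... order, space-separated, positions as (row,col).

Step 1: p0:(5,4)->(4,4) | p1:(1,1)->(0,1)->EXIT | p2:(4,1)->(3,1)
Step 2: p0:(4,4)->(3,4) | p1:escaped | p2:(3,1)->(2,1)
Step 3: p0:(3,4)->(2,4) | p1:escaped | p2:(2,1)->(1,1)
Step 4: p0:(2,4)->(1,4) | p1:escaped | p2:(1,1)->(0,1)->EXIT

(1,4) ESCAPED ESCAPED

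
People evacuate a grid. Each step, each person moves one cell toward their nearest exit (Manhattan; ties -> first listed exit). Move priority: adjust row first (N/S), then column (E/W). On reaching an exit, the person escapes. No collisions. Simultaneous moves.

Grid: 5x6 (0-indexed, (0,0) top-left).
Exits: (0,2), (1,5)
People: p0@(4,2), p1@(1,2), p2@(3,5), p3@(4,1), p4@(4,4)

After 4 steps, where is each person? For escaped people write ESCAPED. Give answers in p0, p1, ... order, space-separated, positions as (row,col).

Step 1: p0:(4,2)->(3,2) | p1:(1,2)->(0,2)->EXIT | p2:(3,5)->(2,5) | p3:(4,1)->(3,1) | p4:(4,4)->(3,4)
Step 2: p0:(3,2)->(2,2) | p1:escaped | p2:(2,5)->(1,5)->EXIT | p3:(3,1)->(2,1) | p4:(3,4)->(2,4)
Step 3: p0:(2,2)->(1,2) | p1:escaped | p2:escaped | p3:(2,1)->(1,1) | p4:(2,4)->(1,4)
Step 4: p0:(1,2)->(0,2)->EXIT | p1:escaped | p2:escaped | p3:(1,1)->(0,1) | p4:(1,4)->(1,5)->EXIT

ESCAPED ESCAPED ESCAPED (0,1) ESCAPED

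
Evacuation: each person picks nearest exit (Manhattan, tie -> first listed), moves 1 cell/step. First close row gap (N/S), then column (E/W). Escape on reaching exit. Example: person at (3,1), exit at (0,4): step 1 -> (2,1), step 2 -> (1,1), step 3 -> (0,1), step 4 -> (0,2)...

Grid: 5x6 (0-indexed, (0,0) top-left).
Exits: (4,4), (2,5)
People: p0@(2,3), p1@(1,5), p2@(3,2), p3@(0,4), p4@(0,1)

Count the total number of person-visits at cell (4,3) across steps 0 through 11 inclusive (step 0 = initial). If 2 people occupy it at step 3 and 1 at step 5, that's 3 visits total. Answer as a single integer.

Step 0: p0@(2,3) p1@(1,5) p2@(3,2) p3@(0,4) p4@(0,1) -> at (4,3): 0 [-], cum=0
Step 1: p0@(2,4) p1@ESC p2@(4,2) p3@(1,4) p4@(1,1) -> at (4,3): 0 [-], cum=0
Step 2: p0@ESC p1@ESC p2@(4,3) p3@(2,4) p4@(2,1) -> at (4,3): 1 [p2], cum=1
Step 3: p0@ESC p1@ESC p2@ESC p3@ESC p4@(2,2) -> at (4,3): 0 [-], cum=1
Step 4: p0@ESC p1@ESC p2@ESC p3@ESC p4@(2,3) -> at (4,3): 0 [-], cum=1
Step 5: p0@ESC p1@ESC p2@ESC p3@ESC p4@(2,4) -> at (4,3): 0 [-], cum=1
Step 6: p0@ESC p1@ESC p2@ESC p3@ESC p4@ESC -> at (4,3): 0 [-], cum=1
Total visits = 1

Answer: 1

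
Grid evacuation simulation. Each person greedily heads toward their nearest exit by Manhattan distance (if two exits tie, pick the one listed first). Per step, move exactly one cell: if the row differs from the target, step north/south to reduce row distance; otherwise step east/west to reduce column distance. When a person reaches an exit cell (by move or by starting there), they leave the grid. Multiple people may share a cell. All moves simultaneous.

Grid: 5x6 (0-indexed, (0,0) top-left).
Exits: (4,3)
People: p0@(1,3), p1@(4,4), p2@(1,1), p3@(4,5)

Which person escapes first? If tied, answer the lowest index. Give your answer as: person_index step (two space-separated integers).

Step 1: p0:(1,3)->(2,3) | p1:(4,4)->(4,3)->EXIT | p2:(1,1)->(2,1) | p3:(4,5)->(4,4)
Step 2: p0:(2,3)->(3,3) | p1:escaped | p2:(2,1)->(3,1) | p3:(4,4)->(4,3)->EXIT
Step 3: p0:(3,3)->(4,3)->EXIT | p1:escaped | p2:(3,1)->(4,1) | p3:escaped
Step 4: p0:escaped | p1:escaped | p2:(4,1)->(4,2) | p3:escaped
Step 5: p0:escaped | p1:escaped | p2:(4,2)->(4,3)->EXIT | p3:escaped
Exit steps: [3, 1, 5, 2]
First to escape: p1 at step 1

Answer: 1 1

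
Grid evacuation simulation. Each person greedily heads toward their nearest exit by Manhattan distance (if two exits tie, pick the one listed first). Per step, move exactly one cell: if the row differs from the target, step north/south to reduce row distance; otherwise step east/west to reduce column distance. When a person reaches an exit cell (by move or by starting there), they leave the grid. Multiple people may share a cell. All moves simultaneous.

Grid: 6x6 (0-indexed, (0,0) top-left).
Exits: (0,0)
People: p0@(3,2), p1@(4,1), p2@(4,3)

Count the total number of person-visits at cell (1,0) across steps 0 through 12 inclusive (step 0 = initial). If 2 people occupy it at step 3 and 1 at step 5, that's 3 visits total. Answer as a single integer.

Answer: 0

Derivation:
Step 0: p0@(3,2) p1@(4,1) p2@(4,3) -> at (1,0): 0 [-], cum=0
Step 1: p0@(2,2) p1@(3,1) p2@(3,3) -> at (1,0): 0 [-], cum=0
Step 2: p0@(1,2) p1@(2,1) p2@(2,3) -> at (1,0): 0 [-], cum=0
Step 3: p0@(0,2) p1@(1,1) p2@(1,3) -> at (1,0): 0 [-], cum=0
Step 4: p0@(0,1) p1@(0,1) p2@(0,3) -> at (1,0): 0 [-], cum=0
Step 5: p0@ESC p1@ESC p2@(0,2) -> at (1,0): 0 [-], cum=0
Step 6: p0@ESC p1@ESC p2@(0,1) -> at (1,0): 0 [-], cum=0
Step 7: p0@ESC p1@ESC p2@ESC -> at (1,0): 0 [-], cum=0
Total visits = 0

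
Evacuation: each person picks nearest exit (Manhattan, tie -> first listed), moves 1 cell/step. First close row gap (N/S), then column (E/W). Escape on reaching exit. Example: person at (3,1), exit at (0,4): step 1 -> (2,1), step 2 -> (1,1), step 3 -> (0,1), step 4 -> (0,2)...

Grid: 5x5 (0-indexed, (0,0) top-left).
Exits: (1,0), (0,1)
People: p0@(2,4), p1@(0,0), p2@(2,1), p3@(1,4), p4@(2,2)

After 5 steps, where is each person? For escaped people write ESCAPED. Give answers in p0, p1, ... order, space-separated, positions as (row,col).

Step 1: p0:(2,4)->(1,4) | p1:(0,0)->(1,0)->EXIT | p2:(2,1)->(1,1) | p3:(1,4)->(1,3) | p4:(2,2)->(1,2)
Step 2: p0:(1,4)->(1,3) | p1:escaped | p2:(1,1)->(1,0)->EXIT | p3:(1,3)->(1,2) | p4:(1,2)->(1,1)
Step 3: p0:(1,3)->(1,2) | p1:escaped | p2:escaped | p3:(1,2)->(1,1) | p4:(1,1)->(1,0)->EXIT
Step 4: p0:(1,2)->(1,1) | p1:escaped | p2:escaped | p3:(1,1)->(1,0)->EXIT | p4:escaped
Step 5: p0:(1,1)->(1,0)->EXIT | p1:escaped | p2:escaped | p3:escaped | p4:escaped

ESCAPED ESCAPED ESCAPED ESCAPED ESCAPED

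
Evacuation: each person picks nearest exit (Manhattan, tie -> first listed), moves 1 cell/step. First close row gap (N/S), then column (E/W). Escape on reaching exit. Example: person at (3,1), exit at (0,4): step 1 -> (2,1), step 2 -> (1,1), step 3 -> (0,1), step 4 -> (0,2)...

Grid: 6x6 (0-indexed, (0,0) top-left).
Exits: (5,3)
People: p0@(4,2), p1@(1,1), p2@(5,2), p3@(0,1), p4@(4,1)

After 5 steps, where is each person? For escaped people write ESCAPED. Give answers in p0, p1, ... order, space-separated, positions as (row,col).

Step 1: p0:(4,2)->(5,2) | p1:(1,1)->(2,1) | p2:(5,2)->(5,3)->EXIT | p3:(0,1)->(1,1) | p4:(4,1)->(5,1)
Step 2: p0:(5,2)->(5,3)->EXIT | p1:(2,1)->(3,1) | p2:escaped | p3:(1,1)->(2,1) | p4:(5,1)->(5,2)
Step 3: p0:escaped | p1:(3,1)->(4,1) | p2:escaped | p3:(2,1)->(3,1) | p4:(5,2)->(5,3)->EXIT
Step 4: p0:escaped | p1:(4,1)->(5,1) | p2:escaped | p3:(3,1)->(4,1) | p4:escaped
Step 5: p0:escaped | p1:(5,1)->(5,2) | p2:escaped | p3:(4,1)->(5,1) | p4:escaped

ESCAPED (5,2) ESCAPED (5,1) ESCAPED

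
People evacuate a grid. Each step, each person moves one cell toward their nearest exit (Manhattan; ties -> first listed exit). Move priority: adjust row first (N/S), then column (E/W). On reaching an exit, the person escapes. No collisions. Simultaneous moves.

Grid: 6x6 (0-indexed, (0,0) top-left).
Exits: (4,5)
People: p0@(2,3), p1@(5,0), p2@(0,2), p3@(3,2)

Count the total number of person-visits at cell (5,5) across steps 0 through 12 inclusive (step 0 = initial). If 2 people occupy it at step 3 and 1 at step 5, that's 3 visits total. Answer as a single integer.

Answer: 0

Derivation:
Step 0: p0@(2,3) p1@(5,0) p2@(0,2) p3@(3,2) -> at (5,5): 0 [-], cum=0
Step 1: p0@(3,3) p1@(4,0) p2@(1,2) p3@(4,2) -> at (5,5): 0 [-], cum=0
Step 2: p0@(4,3) p1@(4,1) p2@(2,2) p3@(4,3) -> at (5,5): 0 [-], cum=0
Step 3: p0@(4,4) p1@(4,2) p2@(3,2) p3@(4,4) -> at (5,5): 0 [-], cum=0
Step 4: p0@ESC p1@(4,3) p2@(4,2) p3@ESC -> at (5,5): 0 [-], cum=0
Step 5: p0@ESC p1@(4,4) p2@(4,3) p3@ESC -> at (5,5): 0 [-], cum=0
Step 6: p0@ESC p1@ESC p2@(4,4) p3@ESC -> at (5,5): 0 [-], cum=0
Step 7: p0@ESC p1@ESC p2@ESC p3@ESC -> at (5,5): 0 [-], cum=0
Total visits = 0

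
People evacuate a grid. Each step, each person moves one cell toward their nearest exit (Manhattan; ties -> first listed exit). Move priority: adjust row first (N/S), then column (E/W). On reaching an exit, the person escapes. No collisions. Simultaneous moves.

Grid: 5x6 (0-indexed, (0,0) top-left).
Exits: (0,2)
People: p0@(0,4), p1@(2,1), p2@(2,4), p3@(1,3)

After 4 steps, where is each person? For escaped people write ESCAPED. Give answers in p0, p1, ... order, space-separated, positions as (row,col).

Step 1: p0:(0,4)->(0,3) | p1:(2,1)->(1,1) | p2:(2,4)->(1,4) | p3:(1,3)->(0,3)
Step 2: p0:(0,3)->(0,2)->EXIT | p1:(1,1)->(0,1) | p2:(1,4)->(0,4) | p3:(0,3)->(0,2)->EXIT
Step 3: p0:escaped | p1:(0,1)->(0,2)->EXIT | p2:(0,4)->(0,3) | p3:escaped
Step 4: p0:escaped | p1:escaped | p2:(0,3)->(0,2)->EXIT | p3:escaped

ESCAPED ESCAPED ESCAPED ESCAPED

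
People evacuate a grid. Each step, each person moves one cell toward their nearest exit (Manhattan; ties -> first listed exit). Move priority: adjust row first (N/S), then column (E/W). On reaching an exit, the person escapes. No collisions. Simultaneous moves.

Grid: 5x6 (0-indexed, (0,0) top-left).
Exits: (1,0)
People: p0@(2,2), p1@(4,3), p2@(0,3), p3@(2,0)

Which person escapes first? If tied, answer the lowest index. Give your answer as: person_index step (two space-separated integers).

Step 1: p0:(2,2)->(1,2) | p1:(4,3)->(3,3) | p2:(0,3)->(1,3) | p3:(2,0)->(1,0)->EXIT
Step 2: p0:(1,2)->(1,1) | p1:(3,3)->(2,3) | p2:(1,3)->(1,2) | p3:escaped
Step 3: p0:(1,1)->(1,0)->EXIT | p1:(2,3)->(1,3) | p2:(1,2)->(1,1) | p3:escaped
Step 4: p0:escaped | p1:(1,3)->(1,2) | p2:(1,1)->(1,0)->EXIT | p3:escaped
Step 5: p0:escaped | p1:(1,2)->(1,1) | p2:escaped | p3:escaped
Step 6: p0:escaped | p1:(1,1)->(1,0)->EXIT | p2:escaped | p3:escaped
Exit steps: [3, 6, 4, 1]
First to escape: p3 at step 1

Answer: 3 1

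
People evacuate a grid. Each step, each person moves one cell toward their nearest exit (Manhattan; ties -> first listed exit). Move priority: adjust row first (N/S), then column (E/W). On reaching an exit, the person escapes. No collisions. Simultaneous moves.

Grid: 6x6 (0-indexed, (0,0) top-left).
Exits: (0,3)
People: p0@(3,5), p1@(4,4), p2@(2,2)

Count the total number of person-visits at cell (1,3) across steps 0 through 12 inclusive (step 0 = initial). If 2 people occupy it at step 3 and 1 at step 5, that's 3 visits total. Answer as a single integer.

Answer: 0

Derivation:
Step 0: p0@(3,5) p1@(4,4) p2@(2,2) -> at (1,3): 0 [-], cum=0
Step 1: p0@(2,5) p1@(3,4) p2@(1,2) -> at (1,3): 0 [-], cum=0
Step 2: p0@(1,5) p1@(2,4) p2@(0,2) -> at (1,3): 0 [-], cum=0
Step 3: p0@(0,5) p1@(1,4) p2@ESC -> at (1,3): 0 [-], cum=0
Step 4: p0@(0,4) p1@(0,4) p2@ESC -> at (1,3): 0 [-], cum=0
Step 5: p0@ESC p1@ESC p2@ESC -> at (1,3): 0 [-], cum=0
Total visits = 0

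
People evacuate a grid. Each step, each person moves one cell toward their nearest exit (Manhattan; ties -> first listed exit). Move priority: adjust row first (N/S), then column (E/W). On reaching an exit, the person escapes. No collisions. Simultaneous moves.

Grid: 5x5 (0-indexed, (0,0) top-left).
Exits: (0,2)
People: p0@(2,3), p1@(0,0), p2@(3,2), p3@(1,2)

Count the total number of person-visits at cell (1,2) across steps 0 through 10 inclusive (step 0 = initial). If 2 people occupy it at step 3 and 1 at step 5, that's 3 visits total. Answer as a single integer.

Answer: 2

Derivation:
Step 0: p0@(2,3) p1@(0,0) p2@(3,2) p3@(1,2) -> at (1,2): 1 [p3], cum=1
Step 1: p0@(1,3) p1@(0,1) p2@(2,2) p3@ESC -> at (1,2): 0 [-], cum=1
Step 2: p0@(0,3) p1@ESC p2@(1,2) p3@ESC -> at (1,2): 1 [p2], cum=2
Step 3: p0@ESC p1@ESC p2@ESC p3@ESC -> at (1,2): 0 [-], cum=2
Total visits = 2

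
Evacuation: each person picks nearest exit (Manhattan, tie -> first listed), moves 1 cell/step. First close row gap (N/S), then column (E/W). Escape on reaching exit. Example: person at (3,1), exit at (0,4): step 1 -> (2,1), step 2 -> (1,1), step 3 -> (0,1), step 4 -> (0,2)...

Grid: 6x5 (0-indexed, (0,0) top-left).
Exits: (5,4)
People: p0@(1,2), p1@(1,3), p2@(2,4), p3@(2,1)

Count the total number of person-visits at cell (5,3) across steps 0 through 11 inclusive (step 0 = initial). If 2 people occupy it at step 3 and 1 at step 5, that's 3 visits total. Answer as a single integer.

Answer: 3

Derivation:
Step 0: p0@(1,2) p1@(1,3) p2@(2,4) p3@(2,1) -> at (5,3): 0 [-], cum=0
Step 1: p0@(2,2) p1@(2,3) p2@(3,4) p3@(3,1) -> at (5,3): 0 [-], cum=0
Step 2: p0@(3,2) p1@(3,3) p2@(4,4) p3@(4,1) -> at (5,3): 0 [-], cum=0
Step 3: p0@(4,2) p1@(4,3) p2@ESC p3@(5,1) -> at (5,3): 0 [-], cum=0
Step 4: p0@(5,2) p1@(5,3) p2@ESC p3@(5,2) -> at (5,3): 1 [p1], cum=1
Step 5: p0@(5,3) p1@ESC p2@ESC p3@(5,3) -> at (5,3): 2 [p0,p3], cum=3
Step 6: p0@ESC p1@ESC p2@ESC p3@ESC -> at (5,3): 0 [-], cum=3
Total visits = 3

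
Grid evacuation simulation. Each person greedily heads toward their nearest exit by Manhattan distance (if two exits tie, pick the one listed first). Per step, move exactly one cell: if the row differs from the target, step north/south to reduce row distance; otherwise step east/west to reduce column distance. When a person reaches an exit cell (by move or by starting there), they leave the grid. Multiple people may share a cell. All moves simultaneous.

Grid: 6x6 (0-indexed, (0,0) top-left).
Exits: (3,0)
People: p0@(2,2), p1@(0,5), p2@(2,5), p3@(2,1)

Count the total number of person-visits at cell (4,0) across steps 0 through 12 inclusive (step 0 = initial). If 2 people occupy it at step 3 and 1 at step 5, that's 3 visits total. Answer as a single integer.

Answer: 0

Derivation:
Step 0: p0@(2,2) p1@(0,5) p2@(2,5) p3@(2,1) -> at (4,0): 0 [-], cum=0
Step 1: p0@(3,2) p1@(1,5) p2@(3,5) p3@(3,1) -> at (4,0): 0 [-], cum=0
Step 2: p0@(3,1) p1@(2,5) p2@(3,4) p3@ESC -> at (4,0): 0 [-], cum=0
Step 3: p0@ESC p1@(3,5) p2@(3,3) p3@ESC -> at (4,0): 0 [-], cum=0
Step 4: p0@ESC p1@(3,4) p2@(3,2) p3@ESC -> at (4,0): 0 [-], cum=0
Step 5: p0@ESC p1@(3,3) p2@(3,1) p3@ESC -> at (4,0): 0 [-], cum=0
Step 6: p0@ESC p1@(3,2) p2@ESC p3@ESC -> at (4,0): 0 [-], cum=0
Step 7: p0@ESC p1@(3,1) p2@ESC p3@ESC -> at (4,0): 0 [-], cum=0
Step 8: p0@ESC p1@ESC p2@ESC p3@ESC -> at (4,0): 0 [-], cum=0
Total visits = 0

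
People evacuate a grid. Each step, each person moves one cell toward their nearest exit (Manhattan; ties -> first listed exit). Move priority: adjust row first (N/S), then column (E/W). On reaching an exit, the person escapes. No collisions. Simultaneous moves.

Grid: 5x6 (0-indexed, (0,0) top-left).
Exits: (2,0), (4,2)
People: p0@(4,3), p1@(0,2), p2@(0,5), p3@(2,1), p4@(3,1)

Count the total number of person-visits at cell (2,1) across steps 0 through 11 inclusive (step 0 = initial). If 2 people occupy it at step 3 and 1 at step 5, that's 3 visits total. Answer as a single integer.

Step 0: p0@(4,3) p1@(0,2) p2@(0,5) p3@(2,1) p4@(3,1) -> at (2,1): 1 [p3], cum=1
Step 1: p0@ESC p1@(1,2) p2@(1,5) p3@ESC p4@(2,1) -> at (2,1): 1 [p4], cum=2
Step 2: p0@ESC p1@(2,2) p2@(2,5) p3@ESC p4@ESC -> at (2,1): 0 [-], cum=2
Step 3: p0@ESC p1@(2,1) p2@(2,4) p3@ESC p4@ESC -> at (2,1): 1 [p1], cum=3
Step 4: p0@ESC p1@ESC p2@(2,3) p3@ESC p4@ESC -> at (2,1): 0 [-], cum=3
Step 5: p0@ESC p1@ESC p2@(2,2) p3@ESC p4@ESC -> at (2,1): 0 [-], cum=3
Step 6: p0@ESC p1@ESC p2@(2,1) p3@ESC p4@ESC -> at (2,1): 1 [p2], cum=4
Step 7: p0@ESC p1@ESC p2@ESC p3@ESC p4@ESC -> at (2,1): 0 [-], cum=4
Total visits = 4

Answer: 4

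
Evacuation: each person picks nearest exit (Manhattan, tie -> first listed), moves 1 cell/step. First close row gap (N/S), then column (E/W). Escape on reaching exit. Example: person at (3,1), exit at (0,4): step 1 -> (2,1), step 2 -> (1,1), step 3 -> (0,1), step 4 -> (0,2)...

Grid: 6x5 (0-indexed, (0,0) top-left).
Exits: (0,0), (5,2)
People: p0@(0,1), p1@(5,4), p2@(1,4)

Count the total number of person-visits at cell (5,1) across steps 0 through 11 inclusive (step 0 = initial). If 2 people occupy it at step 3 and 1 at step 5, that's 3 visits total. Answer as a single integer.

Step 0: p0@(0,1) p1@(5,4) p2@(1,4) -> at (5,1): 0 [-], cum=0
Step 1: p0@ESC p1@(5,3) p2@(0,4) -> at (5,1): 0 [-], cum=0
Step 2: p0@ESC p1@ESC p2@(0,3) -> at (5,1): 0 [-], cum=0
Step 3: p0@ESC p1@ESC p2@(0,2) -> at (5,1): 0 [-], cum=0
Step 4: p0@ESC p1@ESC p2@(0,1) -> at (5,1): 0 [-], cum=0
Step 5: p0@ESC p1@ESC p2@ESC -> at (5,1): 0 [-], cum=0
Total visits = 0

Answer: 0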